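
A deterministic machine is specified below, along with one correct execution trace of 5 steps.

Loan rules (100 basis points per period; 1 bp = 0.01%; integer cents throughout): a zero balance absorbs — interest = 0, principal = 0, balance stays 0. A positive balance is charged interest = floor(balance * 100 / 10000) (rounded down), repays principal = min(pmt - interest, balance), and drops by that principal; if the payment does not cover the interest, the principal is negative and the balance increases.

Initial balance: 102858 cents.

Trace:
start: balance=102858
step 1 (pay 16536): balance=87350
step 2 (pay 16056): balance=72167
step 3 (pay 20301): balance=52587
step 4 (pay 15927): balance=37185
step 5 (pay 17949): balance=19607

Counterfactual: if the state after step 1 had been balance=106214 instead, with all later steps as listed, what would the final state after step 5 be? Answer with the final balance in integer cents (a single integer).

state after step 1 := balance=106214
step 2 (pay 16056): balance=91220
step 3 (pay 20301): balance=71831
step 4 (pay 15927): balance=56622
step 5 (pay 17949): balance=39239

39239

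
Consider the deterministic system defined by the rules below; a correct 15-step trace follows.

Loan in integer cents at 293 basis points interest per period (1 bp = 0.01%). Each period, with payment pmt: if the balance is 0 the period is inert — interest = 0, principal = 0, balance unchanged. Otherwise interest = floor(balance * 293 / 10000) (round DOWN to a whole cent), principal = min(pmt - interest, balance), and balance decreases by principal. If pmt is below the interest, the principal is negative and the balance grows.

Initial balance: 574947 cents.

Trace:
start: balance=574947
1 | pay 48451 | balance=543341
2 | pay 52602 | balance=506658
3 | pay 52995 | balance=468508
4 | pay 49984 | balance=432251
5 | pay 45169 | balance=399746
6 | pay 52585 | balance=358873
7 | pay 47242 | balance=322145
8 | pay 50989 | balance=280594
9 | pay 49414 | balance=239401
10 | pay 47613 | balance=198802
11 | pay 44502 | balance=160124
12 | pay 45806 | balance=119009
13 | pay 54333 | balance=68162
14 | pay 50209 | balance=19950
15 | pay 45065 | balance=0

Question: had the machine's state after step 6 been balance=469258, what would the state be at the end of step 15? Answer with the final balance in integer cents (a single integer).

state after step 6 := balance=469258
7 | pay 47242 | balance=435765
8 | pay 50989 | balance=397543
9 | pay 49414 | balance=359777
10 | pay 47613 | balance=322705
11 | pay 44502 | balance=287658
12 | pay 45806 | balance=250280
13 | pay 54333 | balance=203280
14 | pay 50209 | balance=159027
15 | pay 45065 | balance=118621

118621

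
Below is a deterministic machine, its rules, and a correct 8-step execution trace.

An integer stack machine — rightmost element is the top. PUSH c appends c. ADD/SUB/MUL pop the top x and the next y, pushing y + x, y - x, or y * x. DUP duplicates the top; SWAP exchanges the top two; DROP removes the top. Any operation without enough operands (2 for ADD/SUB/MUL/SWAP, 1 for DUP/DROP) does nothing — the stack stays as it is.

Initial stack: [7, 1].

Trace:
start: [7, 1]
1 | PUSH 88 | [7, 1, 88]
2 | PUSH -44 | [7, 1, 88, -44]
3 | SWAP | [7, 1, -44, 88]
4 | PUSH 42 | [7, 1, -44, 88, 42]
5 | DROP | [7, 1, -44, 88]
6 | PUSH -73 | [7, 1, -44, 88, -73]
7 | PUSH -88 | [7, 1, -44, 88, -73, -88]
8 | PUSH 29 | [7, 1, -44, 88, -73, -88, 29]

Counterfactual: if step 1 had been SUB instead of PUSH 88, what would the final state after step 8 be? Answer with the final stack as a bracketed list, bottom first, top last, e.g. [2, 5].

[-44, 6, -73, -88, 29]

(re-executing from step 1 with the substitution; state before step 1: [7, 1])
1 | SUB | [6]
2 | PUSH -44 | [6, -44]
3 | SWAP | [-44, 6]
4 | PUSH 42 | [-44, 6, 42]
5 | DROP | [-44, 6]
6 | PUSH -73 | [-44, 6, -73]
7 | PUSH -88 | [-44, 6, -73, -88]
8 | PUSH 29 | [-44, 6, -73, -88, 29]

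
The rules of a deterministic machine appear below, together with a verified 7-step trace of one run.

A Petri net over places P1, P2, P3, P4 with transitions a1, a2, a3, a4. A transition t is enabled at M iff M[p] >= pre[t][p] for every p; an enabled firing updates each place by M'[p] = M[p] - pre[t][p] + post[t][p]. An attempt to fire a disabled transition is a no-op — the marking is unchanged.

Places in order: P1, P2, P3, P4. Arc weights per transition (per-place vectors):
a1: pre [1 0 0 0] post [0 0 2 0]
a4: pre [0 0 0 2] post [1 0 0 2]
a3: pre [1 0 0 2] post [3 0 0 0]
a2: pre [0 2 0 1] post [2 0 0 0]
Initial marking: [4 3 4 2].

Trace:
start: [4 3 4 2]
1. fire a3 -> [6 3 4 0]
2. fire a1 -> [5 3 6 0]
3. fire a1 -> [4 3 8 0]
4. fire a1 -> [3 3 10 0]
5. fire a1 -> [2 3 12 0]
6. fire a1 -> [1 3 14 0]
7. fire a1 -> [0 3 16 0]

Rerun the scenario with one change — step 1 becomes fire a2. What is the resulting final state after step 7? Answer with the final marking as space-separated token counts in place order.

(re-executing from step 1 with the substitution; state before step 1: [4 3 4 2])
1. fire a2 -> [6 1 4 1]
2. fire a1 -> [5 1 6 1]
3. fire a1 -> [4 1 8 1]
4. fire a1 -> [3 1 10 1]
5. fire a1 -> [2 1 12 1]
6. fire a1 -> [1 1 14 1]
7. fire a1 -> [0 1 16 1]

0 1 16 1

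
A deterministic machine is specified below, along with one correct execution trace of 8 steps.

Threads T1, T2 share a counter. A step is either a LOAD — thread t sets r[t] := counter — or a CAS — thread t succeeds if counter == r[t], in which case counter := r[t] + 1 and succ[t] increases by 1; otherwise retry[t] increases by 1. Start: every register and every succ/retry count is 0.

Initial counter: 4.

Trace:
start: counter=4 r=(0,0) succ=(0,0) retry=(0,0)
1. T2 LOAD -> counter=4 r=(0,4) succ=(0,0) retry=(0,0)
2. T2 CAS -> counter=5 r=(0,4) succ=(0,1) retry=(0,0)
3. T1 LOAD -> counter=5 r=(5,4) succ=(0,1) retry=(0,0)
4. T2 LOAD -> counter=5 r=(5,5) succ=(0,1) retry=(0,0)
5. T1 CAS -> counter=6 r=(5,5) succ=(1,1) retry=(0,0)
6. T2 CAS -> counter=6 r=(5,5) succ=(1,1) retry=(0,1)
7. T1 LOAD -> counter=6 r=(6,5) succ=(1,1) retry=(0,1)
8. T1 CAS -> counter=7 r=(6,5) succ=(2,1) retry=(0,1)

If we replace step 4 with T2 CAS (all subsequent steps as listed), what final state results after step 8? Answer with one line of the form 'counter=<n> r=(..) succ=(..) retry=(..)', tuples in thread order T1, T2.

(re-executing from step 4 with the substitution; state before step 4: counter=5 r=(5,4) succ=(0,1) retry=(0,0))
4. T2 CAS -> counter=5 r=(5,4) succ=(0,1) retry=(0,1)
5. T1 CAS -> counter=6 r=(5,4) succ=(1,1) retry=(0,1)
6. T2 CAS -> counter=6 r=(5,4) succ=(1,1) retry=(0,2)
7. T1 LOAD -> counter=6 r=(6,4) succ=(1,1) retry=(0,2)
8. T1 CAS -> counter=7 r=(6,4) succ=(2,1) retry=(0,2)

counter=7 r=(6,4) succ=(2,1) retry=(0,2)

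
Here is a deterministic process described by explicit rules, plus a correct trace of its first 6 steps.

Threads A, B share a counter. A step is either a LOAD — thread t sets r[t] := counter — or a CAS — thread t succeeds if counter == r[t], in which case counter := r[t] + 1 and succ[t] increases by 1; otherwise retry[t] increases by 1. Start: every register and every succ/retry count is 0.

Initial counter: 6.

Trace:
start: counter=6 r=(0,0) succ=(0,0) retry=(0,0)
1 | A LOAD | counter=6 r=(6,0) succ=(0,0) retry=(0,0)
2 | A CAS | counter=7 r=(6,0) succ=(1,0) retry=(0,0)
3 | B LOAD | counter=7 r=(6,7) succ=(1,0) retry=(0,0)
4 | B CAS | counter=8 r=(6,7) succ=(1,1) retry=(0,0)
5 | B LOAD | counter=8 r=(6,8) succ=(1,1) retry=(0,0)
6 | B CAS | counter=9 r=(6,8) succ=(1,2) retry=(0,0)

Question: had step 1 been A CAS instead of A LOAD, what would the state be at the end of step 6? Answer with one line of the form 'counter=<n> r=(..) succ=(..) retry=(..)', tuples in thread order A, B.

counter=8 r=(0,7) succ=(0,2) retry=(2,0)

(re-executing from step 1 with the substitution; state before step 1: counter=6 r=(0,0) succ=(0,0) retry=(0,0))
1 | A CAS | counter=6 r=(0,0) succ=(0,0) retry=(1,0)
2 | A CAS | counter=6 r=(0,0) succ=(0,0) retry=(2,0)
3 | B LOAD | counter=6 r=(0,6) succ=(0,0) retry=(2,0)
4 | B CAS | counter=7 r=(0,6) succ=(0,1) retry=(2,0)
5 | B LOAD | counter=7 r=(0,7) succ=(0,1) retry=(2,0)
6 | B CAS | counter=8 r=(0,7) succ=(0,2) retry=(2,0)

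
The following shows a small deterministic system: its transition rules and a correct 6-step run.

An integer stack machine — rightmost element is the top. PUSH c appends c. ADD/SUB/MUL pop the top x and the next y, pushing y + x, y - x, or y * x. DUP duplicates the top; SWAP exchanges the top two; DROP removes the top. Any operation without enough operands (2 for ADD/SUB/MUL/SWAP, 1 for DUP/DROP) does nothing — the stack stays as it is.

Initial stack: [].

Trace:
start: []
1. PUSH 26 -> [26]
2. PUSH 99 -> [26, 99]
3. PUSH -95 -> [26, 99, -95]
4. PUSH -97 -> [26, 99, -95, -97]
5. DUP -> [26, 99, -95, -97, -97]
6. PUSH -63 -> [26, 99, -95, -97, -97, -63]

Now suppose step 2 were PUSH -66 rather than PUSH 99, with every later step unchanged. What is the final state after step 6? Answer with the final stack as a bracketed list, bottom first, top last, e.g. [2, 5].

[26, -66, -95, -97, -97, -63]

(re-executing from step 2 with the substitution; state before step 2: [26])
2. PUSH -66 -> [26, -66]
3. PUSH -95 -> [26, -66, -95]
4. PUSH -97 -> [26, -66, -95, -97]
5. DUP -> [26, -66, -95, -97, -97]
6. PUSH -63 -> [26, -66, -95, -97, -97, -63]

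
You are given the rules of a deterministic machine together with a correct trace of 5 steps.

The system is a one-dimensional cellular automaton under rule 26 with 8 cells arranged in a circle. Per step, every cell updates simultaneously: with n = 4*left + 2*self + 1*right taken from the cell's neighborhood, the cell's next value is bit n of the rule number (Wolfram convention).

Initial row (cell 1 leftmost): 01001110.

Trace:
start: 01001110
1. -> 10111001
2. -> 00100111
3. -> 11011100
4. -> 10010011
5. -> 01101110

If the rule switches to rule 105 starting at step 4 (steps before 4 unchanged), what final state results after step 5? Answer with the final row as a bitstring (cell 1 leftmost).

10011000

(re-executing steps 4..5 under rule 105; state before step 4: 11011100)
4. -> 11110100
5. -> 10011000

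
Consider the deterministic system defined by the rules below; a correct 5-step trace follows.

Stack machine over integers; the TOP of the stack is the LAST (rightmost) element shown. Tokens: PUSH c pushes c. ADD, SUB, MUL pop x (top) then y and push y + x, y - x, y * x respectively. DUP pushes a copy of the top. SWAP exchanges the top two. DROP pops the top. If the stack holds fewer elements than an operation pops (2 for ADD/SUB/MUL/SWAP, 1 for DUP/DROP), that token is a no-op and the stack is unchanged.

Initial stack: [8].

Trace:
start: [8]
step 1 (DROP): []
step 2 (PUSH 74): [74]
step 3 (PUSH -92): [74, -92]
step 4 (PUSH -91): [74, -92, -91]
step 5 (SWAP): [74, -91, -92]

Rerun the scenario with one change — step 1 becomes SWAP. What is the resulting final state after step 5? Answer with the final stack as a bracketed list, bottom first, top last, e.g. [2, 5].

(re-executing from step 1 with the substitution; state before step 1: [8])
step 1 (SWAP): [8]
step 2 (PUSH 74): [8, 74]
step 3 (PUSH -92): [8, 74, -92]
step 4 (PUSH -91): [8, 74, -92, -91]
step 5 (SWAP): [8, 74, -91, -92]

[8, 74, -91, -92]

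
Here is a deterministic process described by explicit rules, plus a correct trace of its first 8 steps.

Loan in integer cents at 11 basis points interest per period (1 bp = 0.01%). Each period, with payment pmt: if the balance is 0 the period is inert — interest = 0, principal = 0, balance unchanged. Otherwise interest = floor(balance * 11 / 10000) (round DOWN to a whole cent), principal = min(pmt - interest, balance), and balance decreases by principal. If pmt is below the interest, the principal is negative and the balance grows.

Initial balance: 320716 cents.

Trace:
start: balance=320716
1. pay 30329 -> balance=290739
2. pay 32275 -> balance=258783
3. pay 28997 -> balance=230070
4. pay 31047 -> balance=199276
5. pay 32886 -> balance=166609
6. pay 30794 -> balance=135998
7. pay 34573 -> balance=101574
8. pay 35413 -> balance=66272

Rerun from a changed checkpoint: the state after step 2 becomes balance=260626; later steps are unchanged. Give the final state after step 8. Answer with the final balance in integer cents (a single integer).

68127

state after step 2 := balance=260626
3. pay 28997 -> balance=231915
4. pay 31047 -> balance=201123
5. pay 32886 -> balance=168458
6. pay 30794 -> balance=137849
7. pay 34573 -> balance=103427
8. pay 35413 -> balance=68127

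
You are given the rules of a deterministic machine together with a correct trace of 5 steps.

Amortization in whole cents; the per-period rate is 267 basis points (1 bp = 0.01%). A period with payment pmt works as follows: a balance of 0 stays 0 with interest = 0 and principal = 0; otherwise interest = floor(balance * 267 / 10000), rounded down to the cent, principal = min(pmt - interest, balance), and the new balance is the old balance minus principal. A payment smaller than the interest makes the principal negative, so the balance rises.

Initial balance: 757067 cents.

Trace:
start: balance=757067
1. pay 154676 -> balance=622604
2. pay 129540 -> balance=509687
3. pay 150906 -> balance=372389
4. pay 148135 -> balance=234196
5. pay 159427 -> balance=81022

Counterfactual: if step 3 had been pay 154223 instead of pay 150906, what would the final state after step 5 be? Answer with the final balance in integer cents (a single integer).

(re-executing from step 3 with the substitution; state before step 3: balance=509687)
3. pay 154223 -> balance=369072
4. pay 148135 -> balance=230791
5. pay 159427 -> balance=77526

77526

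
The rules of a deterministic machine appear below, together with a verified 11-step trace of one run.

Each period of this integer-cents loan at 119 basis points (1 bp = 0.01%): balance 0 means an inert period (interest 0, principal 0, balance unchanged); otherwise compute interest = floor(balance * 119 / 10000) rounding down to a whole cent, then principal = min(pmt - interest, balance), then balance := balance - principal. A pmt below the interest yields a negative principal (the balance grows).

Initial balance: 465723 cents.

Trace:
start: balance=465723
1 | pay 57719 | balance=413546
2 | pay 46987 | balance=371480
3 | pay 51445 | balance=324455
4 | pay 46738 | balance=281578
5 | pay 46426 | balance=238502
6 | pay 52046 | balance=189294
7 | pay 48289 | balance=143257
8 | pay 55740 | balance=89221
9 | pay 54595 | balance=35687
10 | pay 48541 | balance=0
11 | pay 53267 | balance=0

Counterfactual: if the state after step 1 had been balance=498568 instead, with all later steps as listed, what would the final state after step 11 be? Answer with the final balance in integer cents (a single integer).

state after step 1 := balance=498568
2 | pay 46987 | balance=457513
3 | pay 51445 | balance=411512
4 | pay 46738 | balance=369670
5 | pay 46426 | balance=327643
6 | pay 52046 | balance=279495
7 | pay 48289 | balance=234531
8 | pay 55740 | balance=181581
9 | pay 54595 | balance=129146
10 | pay 48541 | balance=82141
11 | pay 53267 | balance=29851

29851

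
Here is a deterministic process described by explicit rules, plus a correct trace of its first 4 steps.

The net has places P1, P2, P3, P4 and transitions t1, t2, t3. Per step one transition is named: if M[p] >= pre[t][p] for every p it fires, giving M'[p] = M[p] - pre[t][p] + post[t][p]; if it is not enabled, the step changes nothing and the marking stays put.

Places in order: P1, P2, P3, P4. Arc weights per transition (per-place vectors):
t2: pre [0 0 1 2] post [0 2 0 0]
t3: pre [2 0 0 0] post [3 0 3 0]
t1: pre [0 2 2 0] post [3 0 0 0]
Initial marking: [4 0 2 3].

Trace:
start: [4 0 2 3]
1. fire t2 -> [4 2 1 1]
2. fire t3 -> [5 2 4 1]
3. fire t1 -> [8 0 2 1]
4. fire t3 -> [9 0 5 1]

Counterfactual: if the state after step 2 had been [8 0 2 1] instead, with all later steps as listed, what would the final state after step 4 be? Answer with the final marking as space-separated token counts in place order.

state after step 2 := [8 0 2 1]
3. fire t1 -> [8 0 2 1]
4. fire t3 -> [9 0 5 1]

9 0 5 1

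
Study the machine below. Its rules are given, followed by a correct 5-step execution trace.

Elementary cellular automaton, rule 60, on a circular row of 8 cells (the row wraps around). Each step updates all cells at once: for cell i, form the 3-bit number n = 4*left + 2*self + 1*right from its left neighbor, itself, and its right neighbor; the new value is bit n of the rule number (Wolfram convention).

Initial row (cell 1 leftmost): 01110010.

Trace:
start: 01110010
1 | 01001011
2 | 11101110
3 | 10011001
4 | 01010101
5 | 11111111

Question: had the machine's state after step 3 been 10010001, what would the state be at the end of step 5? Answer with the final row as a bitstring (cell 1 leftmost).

11110101

state after step 3 := 10010001
4 | 01011001
5 | 11110101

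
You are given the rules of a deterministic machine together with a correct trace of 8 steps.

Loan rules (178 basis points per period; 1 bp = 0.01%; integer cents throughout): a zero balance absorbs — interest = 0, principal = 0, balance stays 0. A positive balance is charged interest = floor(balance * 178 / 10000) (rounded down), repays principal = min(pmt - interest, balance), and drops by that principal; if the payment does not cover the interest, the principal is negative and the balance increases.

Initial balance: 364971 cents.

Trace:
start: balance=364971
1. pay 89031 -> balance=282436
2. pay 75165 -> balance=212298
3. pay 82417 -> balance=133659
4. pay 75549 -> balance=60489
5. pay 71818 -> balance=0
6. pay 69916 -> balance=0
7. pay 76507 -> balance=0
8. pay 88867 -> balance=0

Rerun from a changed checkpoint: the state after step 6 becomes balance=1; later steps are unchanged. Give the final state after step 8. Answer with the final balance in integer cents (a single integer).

0

state after step 6 := balance=1
7. pay 76507 -> balance=0
8. pay 88867 -> balance=0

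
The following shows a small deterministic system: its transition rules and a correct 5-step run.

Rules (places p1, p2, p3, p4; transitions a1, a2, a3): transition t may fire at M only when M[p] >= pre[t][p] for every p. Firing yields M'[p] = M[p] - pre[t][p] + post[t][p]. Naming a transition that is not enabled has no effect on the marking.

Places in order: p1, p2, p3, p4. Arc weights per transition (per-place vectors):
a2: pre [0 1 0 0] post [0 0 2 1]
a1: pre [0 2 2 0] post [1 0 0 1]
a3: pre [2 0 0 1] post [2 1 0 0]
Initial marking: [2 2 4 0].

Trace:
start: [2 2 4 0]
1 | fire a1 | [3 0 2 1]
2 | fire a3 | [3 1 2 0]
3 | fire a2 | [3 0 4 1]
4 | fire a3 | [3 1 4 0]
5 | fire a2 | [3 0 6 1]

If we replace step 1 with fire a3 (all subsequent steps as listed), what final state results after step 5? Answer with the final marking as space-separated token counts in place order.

2 1 8 1

(re-executing from step 1 with the substitution; state before step 1: [2 2 4 0])
1 | fire a3 | [2 2 4 0]
2 | fire a3 | [2 2 4 0]
3 | fire a2 | [2 1 6 1]
4 | fire a3 | [2 2 6 0]
5 | fire a2 | [2 1 8 1]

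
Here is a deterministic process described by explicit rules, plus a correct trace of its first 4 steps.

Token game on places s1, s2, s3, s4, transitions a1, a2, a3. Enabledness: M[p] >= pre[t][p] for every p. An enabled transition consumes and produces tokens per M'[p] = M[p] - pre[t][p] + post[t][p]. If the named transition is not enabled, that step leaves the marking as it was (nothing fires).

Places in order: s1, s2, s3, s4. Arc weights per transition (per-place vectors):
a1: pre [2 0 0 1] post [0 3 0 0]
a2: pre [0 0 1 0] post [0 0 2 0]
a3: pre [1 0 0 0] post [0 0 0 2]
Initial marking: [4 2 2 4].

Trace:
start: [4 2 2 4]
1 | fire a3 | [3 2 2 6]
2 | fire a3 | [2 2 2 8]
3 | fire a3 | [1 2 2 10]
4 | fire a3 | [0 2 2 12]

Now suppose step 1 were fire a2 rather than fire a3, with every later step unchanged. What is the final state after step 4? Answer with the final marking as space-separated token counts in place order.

(re-executing from step 1 with the substitution; state before step 1: [4 2 2 4])
1 | fire a2 | [4 2 3 4]
2 | fire a3 | [3 2 3 6]
3 | fire a3 | [2 2 3 8]
4 | fire a3 | [1 2 3 10]

1 2 3 10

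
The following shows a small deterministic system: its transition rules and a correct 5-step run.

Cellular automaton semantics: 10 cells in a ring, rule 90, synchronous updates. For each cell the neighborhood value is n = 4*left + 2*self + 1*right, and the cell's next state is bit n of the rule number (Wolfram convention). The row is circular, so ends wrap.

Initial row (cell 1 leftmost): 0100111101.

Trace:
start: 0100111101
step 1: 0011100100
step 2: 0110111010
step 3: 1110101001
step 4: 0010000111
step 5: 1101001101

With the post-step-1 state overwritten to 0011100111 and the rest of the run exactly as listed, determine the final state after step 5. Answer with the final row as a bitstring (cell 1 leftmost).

state after step 1 := 0011100111
step 2: 1110111101
step 3: 0010100101
step 4: 1100011000
step 5: 1110111101

1110111101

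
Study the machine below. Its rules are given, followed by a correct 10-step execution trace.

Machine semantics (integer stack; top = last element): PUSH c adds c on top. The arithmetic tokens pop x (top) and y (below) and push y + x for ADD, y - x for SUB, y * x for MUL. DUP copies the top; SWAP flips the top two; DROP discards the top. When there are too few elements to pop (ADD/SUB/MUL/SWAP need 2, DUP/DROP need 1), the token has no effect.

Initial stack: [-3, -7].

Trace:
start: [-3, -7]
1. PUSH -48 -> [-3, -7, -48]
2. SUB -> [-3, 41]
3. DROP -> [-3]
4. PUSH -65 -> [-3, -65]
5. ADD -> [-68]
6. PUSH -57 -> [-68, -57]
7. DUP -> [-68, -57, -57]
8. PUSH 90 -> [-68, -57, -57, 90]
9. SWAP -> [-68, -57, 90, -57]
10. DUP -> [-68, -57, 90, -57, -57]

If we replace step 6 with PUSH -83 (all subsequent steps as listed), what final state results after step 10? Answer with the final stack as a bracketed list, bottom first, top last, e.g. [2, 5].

(re-executing from step 6 with the substitution; state before step 6: [-68])
6. PUSH -83 -> [-68, -83]
7. DUP -> [-68, -83, -83]
8. PUSH 90 -> [-68, -83, -83, 90]
9. SWAP -> [-68, -83, 90, -83]
10. DUP -> [-68, -83, 90, -83, -83]

[-68, -83, 90, -83, -83]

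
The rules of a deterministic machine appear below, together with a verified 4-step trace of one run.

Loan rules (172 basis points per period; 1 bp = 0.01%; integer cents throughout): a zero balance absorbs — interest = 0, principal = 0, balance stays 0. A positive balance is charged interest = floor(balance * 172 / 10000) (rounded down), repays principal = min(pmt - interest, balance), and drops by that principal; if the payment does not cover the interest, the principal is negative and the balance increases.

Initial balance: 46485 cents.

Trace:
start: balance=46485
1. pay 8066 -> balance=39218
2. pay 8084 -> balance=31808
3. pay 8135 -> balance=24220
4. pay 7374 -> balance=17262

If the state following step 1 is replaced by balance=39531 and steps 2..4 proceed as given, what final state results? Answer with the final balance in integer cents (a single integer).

17591

state after step 1 := balance=39531
2. pay 8084 -> balance=32126
3. pay 8135 -> balance=24543
4. pay 7374 -> balance=17591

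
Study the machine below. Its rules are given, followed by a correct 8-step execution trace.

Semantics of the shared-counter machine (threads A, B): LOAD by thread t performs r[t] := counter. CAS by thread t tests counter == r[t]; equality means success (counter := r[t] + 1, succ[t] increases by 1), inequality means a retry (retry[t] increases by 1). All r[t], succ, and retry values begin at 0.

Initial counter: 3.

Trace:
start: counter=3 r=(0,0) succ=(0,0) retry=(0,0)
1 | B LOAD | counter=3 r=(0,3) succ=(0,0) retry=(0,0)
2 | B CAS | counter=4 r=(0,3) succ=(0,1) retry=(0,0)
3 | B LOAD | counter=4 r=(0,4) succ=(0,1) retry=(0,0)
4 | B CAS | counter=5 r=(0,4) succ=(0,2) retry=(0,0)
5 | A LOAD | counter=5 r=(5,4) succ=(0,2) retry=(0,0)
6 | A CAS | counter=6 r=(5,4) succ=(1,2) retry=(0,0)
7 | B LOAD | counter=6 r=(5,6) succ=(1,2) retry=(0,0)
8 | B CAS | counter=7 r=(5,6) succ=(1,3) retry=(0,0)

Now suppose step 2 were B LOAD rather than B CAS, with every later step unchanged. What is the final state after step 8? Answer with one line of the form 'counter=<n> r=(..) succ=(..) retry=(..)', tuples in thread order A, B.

(re-executing from step 2 with the substitution; state before step 2: counter=3 r=(0,3) succ=(0,0) retry=(0,0))
2 | B LOAD | counter=3 r=(0,3) succ=(0,0) retry=(0,0)
3 | B LOAD | counter=3 r=(0,3) succ=(0,0) retry=(0,0)
4 | B CAS | counter=4 r=(0,3) succ=(0,1) retry=(0,0)
5 | A LOAD | counter=4 r=(4,3) succ=(0,1) retry=(0,0)
6 | A CAS | counter=5 r=(4,3) succ=(1,1) retry=(0,0)
7 | B LOAD | counter=5 r=(4,5) succ=(1,1) retry=(0,0)
8 | B CAS | counter=6 r=(4,5) succ=(1,2) retry=(0,0)

counter=6 r=(4,5) succ=(1,2) retry=(0,0)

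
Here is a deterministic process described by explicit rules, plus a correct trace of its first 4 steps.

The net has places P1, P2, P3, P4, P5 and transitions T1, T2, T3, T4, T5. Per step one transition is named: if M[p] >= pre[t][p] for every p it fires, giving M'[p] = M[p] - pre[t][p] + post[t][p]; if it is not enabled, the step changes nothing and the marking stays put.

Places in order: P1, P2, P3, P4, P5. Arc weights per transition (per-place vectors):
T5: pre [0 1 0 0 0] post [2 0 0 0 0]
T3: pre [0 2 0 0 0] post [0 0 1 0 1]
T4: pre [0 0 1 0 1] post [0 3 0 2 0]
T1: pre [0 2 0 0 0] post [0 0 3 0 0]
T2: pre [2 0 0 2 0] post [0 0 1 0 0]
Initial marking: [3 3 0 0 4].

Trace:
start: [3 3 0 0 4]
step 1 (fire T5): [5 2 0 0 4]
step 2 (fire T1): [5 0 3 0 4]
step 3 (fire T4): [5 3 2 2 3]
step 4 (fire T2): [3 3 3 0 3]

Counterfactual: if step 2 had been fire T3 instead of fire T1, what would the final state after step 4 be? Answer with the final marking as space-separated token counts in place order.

3 3 1 0 4

(re-executing from step 2 with the substitution; state before step 2: [5 2 0 0 4])
step 2 (fire T3): [5 0 1 0 5]
step 3 (fire T4): [5 3 0 2 4]
step 4 (fire T2): [3 3 1 0 4]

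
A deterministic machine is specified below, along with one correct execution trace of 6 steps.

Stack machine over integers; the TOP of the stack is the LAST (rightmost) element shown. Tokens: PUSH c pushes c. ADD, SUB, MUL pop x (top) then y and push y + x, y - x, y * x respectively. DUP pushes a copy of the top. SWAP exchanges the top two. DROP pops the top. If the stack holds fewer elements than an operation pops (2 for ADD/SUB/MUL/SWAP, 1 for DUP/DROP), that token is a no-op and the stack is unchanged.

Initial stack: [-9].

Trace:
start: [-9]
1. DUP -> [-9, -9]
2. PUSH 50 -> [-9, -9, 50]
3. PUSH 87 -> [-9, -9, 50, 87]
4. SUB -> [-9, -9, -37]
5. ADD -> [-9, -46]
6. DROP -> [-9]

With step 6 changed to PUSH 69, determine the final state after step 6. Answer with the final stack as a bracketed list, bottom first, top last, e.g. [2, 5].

(re-executing from step 6 with the substitution; state before step 6: [-9, -46])
6. PUSH 69 -> [-9, -46, 69]

[-9, -46, 69]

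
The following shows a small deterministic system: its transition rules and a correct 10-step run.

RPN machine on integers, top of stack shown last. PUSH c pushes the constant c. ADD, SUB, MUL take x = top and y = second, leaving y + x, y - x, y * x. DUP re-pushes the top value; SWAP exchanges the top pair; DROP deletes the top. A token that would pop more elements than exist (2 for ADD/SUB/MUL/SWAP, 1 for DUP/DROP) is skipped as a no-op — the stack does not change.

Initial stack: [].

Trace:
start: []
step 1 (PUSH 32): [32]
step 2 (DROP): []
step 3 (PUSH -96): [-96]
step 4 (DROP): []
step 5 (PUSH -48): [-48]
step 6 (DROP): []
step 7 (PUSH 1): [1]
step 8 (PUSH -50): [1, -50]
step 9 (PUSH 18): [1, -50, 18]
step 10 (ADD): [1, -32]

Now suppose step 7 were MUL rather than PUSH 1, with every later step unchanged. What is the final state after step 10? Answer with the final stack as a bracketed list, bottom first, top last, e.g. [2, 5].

[-32]

(re-executing from step 7 with the substitution; state before step 7: [])
step 7 (MUL): []
step 8 (PUSH -50): [-50]
step 9 (PUSH 18): [-50, 18]
step 10 (ADD): [-32]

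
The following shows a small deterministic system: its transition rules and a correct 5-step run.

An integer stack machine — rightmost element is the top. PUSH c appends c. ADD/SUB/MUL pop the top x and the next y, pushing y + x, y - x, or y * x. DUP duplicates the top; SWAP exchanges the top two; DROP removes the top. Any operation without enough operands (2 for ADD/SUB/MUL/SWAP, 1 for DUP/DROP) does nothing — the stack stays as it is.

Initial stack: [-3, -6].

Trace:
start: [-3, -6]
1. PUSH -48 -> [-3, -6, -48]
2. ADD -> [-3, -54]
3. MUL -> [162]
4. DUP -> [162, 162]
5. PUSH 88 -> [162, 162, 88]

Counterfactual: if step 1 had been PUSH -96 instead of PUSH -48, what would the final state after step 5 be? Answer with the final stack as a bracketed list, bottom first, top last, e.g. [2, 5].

(re-executing from step 1 with the substitution; state before step 1: [-3, -6])
1. PUSH -96 -> [-3, -6, -96]
2. ADD -> [-3, -102]
3. MUL -> [306]
4. DUP -> [306, 306]
5. PUSH 88 -> [306, 306, 88]

[306, 306, 88]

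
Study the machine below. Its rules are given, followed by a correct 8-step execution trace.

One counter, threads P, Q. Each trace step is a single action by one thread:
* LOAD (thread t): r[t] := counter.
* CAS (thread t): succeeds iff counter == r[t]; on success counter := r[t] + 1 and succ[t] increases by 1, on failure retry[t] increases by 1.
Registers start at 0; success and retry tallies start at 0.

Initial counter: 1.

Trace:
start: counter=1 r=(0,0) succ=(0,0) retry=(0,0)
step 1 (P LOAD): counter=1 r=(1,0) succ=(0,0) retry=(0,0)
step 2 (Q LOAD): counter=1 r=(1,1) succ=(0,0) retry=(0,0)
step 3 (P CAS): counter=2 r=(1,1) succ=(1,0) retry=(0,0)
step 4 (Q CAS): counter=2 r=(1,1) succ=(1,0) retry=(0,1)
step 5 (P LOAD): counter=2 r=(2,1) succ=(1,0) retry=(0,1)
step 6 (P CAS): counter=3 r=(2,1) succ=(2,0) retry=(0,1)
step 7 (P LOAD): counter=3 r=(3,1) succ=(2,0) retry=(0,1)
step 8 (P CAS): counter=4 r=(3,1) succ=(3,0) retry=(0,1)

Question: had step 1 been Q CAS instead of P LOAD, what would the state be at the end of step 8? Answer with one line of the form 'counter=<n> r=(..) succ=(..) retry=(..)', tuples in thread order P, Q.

(re-executing from step 1 with the substitution; state before step 1: counter=1 r=(0,0) succ=(0,0) retry=(0,0))
step 1 (Q CAS): counter=1 r=(0,0) succ=(0,0) retry=(0,1)
step 2 (Q LOAD): counter=1 r=(0,1) succ=(0,0) retry=(0,1)
step 3 (P CAS): counter=1 r=(0,1) succ=(0,0) retry=(1,1)
step 4 (Q CAS): counter=2 r=(0,1) succ=(0,1) retry=(1,1)
step 5 (P LOAD): counter=2 r=(2,1) succ=(0,1) retry=(1,1)
step 6 (P CAS): counter=3 r=(2,1) succ=(1,1) retry=(1,1)
step 7 (P LOAD): counter=3 r=(3,1) succ=(1,1) retry=(1,1)
step 8 (P CAS): counter=4 r=(3,1) succ=(2,1) retry=(1,1)

counter=4 r=(3,1) succ=(2,1) retry=(1,1)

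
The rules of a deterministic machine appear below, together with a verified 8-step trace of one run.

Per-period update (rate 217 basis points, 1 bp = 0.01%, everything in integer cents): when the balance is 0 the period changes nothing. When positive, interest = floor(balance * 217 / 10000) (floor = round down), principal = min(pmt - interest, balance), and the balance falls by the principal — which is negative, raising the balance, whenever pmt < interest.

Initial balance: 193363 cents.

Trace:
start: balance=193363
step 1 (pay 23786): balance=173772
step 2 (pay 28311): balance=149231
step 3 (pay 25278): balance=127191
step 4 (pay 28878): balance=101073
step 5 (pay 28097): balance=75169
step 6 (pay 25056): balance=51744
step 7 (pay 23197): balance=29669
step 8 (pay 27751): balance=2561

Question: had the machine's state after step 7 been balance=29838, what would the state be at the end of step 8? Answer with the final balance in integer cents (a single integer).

state after step 7 := balance=29838
step 8 (pay 27751): balance=2734

2734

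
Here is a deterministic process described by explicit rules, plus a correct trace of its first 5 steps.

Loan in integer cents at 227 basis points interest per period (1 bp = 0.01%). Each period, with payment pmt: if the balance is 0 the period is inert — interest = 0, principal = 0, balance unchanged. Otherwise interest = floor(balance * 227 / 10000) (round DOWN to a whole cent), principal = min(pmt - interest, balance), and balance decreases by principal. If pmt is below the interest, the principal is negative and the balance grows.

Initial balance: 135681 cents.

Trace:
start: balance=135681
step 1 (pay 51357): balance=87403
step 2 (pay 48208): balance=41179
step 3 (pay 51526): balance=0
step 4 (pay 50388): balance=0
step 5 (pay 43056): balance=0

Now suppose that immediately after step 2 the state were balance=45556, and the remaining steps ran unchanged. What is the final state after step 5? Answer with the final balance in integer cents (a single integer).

0

state after step 2 := balance=45556
step 3 (pay 51526): balance=0
step 4 (pay 50388): balance=0
step 5 (pay 43056): balance=0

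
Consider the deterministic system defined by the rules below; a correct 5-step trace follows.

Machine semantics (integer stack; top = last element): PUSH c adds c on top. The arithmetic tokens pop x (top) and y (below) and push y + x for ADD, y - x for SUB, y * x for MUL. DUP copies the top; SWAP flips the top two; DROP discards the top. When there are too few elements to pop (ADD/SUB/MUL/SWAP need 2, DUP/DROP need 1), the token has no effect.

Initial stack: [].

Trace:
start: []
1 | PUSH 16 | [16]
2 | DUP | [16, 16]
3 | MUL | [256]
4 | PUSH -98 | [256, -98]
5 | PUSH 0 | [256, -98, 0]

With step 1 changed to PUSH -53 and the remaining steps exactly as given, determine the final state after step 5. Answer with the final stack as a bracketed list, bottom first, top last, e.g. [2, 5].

[2809, -98, 0]

(re-executing from step 1 with the substitution; state before step 1: [])
1 | PUSH -53 | [-53]
2 | DUP | [-53, -53]
3 | MUL | [2809]
4 | PUSH -98 | [2809, -98]
5 | PUSH 0 | [2809, -98, 0]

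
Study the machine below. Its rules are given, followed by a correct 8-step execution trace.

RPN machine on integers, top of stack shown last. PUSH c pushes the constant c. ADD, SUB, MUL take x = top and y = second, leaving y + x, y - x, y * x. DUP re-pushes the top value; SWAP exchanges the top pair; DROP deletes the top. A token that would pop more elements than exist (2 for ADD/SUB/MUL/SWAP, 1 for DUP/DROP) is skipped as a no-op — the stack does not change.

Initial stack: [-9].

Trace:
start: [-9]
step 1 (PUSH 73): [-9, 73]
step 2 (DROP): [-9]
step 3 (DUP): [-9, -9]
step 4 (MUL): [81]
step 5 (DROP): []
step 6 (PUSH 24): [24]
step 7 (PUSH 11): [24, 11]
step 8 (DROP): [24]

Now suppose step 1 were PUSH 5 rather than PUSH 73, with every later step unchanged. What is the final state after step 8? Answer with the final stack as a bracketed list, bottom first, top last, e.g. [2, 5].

(re-executing from step 1 with the substitution; state before step 1: [-9])
step 1 (PUSH 5): [-9, 5]
step 2 (DROP): [-9]
step 3 (DUP): [-9, -9]
step 4 (MUL): [81]
step 5 (DROP): []
step 6 (PUSH 24): [24]
step 7 (PUSH 11): [24, 11]
step 8 (DROP): [24]

[24]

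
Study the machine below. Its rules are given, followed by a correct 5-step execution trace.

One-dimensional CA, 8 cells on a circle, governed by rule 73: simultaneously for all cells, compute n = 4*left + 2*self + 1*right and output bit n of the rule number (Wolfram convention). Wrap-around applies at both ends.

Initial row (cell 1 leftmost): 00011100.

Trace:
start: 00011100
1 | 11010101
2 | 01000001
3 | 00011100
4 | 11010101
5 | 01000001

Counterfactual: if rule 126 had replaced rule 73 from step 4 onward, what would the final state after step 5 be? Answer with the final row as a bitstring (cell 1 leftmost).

(re-executing steps 4..5 under rule 126; state before step 4: 00011100)
4 | 00110110
5 | 01111111

01111111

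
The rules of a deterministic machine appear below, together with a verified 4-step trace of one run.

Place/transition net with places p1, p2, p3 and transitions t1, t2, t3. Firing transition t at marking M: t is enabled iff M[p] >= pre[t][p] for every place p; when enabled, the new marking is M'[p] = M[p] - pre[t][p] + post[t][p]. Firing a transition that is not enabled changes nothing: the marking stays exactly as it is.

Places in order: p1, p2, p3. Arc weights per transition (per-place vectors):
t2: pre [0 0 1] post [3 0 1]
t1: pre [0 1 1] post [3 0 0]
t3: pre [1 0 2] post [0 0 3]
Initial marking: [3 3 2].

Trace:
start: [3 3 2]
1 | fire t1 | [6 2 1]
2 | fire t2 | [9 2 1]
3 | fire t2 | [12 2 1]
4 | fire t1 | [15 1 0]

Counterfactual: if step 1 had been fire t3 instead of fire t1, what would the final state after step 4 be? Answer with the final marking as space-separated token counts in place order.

(re-executing from step 1 with the substitution; state before step 1: [3 3 2])
1 | fire t3 | [2 3 3]
2 | fire t2 | [5 3 3]
3 | fire t2 | [8 3 3]
4 | fire t1 | [11 2 2]

11 2 2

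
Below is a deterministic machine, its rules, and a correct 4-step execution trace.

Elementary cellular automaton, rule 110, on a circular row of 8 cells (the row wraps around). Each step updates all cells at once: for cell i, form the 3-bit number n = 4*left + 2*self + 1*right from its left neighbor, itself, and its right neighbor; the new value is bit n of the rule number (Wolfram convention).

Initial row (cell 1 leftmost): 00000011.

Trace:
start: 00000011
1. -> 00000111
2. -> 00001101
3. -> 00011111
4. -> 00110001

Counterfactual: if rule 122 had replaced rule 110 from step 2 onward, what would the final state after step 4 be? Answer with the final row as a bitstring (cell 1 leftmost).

01110000

(re-executing steps 2..4 under rule 122; state before step 2: 00000111)
2. -> 10001101
3. -> 11011111
4. -> 01110000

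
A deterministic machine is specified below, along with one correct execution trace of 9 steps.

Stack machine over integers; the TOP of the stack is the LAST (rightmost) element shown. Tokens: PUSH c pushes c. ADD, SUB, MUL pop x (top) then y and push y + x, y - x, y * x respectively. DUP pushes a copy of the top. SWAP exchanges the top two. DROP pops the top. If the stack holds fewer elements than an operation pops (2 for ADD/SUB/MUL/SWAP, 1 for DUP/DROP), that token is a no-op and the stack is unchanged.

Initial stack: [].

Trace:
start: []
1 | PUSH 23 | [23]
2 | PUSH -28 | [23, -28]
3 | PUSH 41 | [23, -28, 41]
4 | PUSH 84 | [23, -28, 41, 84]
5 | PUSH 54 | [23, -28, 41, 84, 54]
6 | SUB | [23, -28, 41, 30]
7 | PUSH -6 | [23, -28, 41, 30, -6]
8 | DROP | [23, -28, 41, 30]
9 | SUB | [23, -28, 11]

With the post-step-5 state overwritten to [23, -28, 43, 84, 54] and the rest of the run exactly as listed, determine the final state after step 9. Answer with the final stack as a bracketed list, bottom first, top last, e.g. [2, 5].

[23, -28, 13]

state after step 5 := [23, -28, 43, 84, 54]
6 | SUB | [23, -28, 43, 30]
7 | PUSH -6 | [23, -28, 43, 30, -6]
8 | DROP | [23, -28, 43, 30]
9 | SUB | [23, -28, 13]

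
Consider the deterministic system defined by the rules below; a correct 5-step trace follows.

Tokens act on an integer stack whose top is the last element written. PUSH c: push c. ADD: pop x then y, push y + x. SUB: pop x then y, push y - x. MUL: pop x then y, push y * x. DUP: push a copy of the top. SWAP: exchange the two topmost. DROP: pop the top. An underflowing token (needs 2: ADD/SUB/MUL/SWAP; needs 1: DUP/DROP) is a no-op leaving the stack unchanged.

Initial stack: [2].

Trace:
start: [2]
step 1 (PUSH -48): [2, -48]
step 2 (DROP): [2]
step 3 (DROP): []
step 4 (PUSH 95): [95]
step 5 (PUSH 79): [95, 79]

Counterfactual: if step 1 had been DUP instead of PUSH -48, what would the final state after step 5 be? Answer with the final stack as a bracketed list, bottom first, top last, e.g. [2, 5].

[95, 79]

(re-executing from step 1 with the substitution; state before step 1: [2])
step 1 (DUP): [2, 2]
step 2 (DROP): [2]
step 3 (DROP): []
step 4 (PUSH 95): [95]
step 5 (PUSH 79): [95, 79]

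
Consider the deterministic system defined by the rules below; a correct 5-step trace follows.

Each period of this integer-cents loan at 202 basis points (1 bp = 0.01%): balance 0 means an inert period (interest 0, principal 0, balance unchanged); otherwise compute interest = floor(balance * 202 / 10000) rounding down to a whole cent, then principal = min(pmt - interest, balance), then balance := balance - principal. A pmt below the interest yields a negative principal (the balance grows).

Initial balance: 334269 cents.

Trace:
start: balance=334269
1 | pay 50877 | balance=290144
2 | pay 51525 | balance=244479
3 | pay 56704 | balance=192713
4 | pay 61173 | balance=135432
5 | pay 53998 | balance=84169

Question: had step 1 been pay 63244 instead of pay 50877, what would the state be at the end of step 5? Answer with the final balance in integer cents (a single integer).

70773

(re-executing from step 1 with the substitution; state before step 1: balance=334269)
1 | pay 63244 | balance=277777
2 | pay 51525 | balance=231863
3 | pay 56704 | balance=179842
4 | pay 61173 | balance=122301
5 | pay 53998 | balance=70773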